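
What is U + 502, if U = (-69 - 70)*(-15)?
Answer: 2587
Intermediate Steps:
U = 2085 (U = -139*(-15) = 2085)
U + 502 = 2085 + 502 = 2587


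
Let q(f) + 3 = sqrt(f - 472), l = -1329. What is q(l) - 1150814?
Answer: -1150817 + I*sqrt(1801) ≈ -1.1508e+6 + 42.438*I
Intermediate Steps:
q(f) = -3 + sqrt(-472 + f) (q(f) = -3 + sqrt(f - 472) = -3 + sqrt(-472 + f))
q(l) - 1150814 = (-3 + sqrt(-472 - 1329)) - 1150814 = (-3 + sqrt(-1801)) - 1150814 = (-3 + I*sqrt(1801)) - 1150814 = -1150817 + I*sqrt(1801)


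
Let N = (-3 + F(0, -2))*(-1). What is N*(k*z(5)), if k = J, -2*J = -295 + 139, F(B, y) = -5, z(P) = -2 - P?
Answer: -4368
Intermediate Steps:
J = 78 (J = -(-295 + 139)/2 = -½*(-156) = 78)
k = 78
N = 8 (N = (-3 - 5)*(-1) = -8*(-1) = 8)
N*(k*z(5)) = 8*(78*(-2 - 1*5)) = 8*(78*(-2 - 5)) = 8*(78*(-7)) = 8*(-546) = -4368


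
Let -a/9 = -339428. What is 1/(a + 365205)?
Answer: 1/3420057 ≈ 2.9239e-7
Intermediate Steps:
a = 3054852 (a = -9*(-339428) = 3054852)
1/(a + 365205) = 1/(3054852 + 365205) = 1/3420057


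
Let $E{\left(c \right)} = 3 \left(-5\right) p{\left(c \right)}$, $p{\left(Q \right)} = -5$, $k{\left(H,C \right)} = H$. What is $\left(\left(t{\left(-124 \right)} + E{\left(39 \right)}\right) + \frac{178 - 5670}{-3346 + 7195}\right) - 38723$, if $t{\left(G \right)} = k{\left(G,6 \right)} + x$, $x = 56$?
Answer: $- \frac{149023376}{3849} \approx -38717.0$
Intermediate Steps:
$t{\left(G \right)} = 56 + G$ ($t{\left(G \right)} = G + 56 = 56 + G$)
$E{\left(c \right)} = 75$ ($E{\left(c \right)} = 3 \left(-5\right) \left(-5\right) = \left(-15\right) \left(-5\right) = 75$)
$\left(\left(t{\left(-124 \right)} + E{\left(39 \right)}\right) + \frac{178 - 5670}{-3346 + 7195}\right) - 38723 = \left(\left(\left(56 - 124\right) + 75\right) + \frac{178 - 5670}{-3346 + 7195}\right) - 38723 = \left(\left(-68 + 75\right) - \frac{5492}{3849}\right) - 38723 = \left(7 - \frac{5492}{3849}\right) - 38723 = \frac{21451}{3849} - 38723 = - \frac{149023376}{3849}$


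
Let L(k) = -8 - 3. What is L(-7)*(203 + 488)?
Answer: -7601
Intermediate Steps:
L(k) = -11
L(-7)*(203 + 488) = -11*(203 + 488) = -11*691 = -7601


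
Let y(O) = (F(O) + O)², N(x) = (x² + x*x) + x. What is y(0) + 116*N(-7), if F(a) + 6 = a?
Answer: 10592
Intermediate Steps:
N(x) = x + 2*x² (N(x) = (x² + x²) + x = 2*x² + x = x + 2*x²)
F(a) = -6 + a
y(O) = (-6 + 2*O)² (y(O) = ((-6 + O) + O)² = (-6 + 2*O)²)
y(0) + 116*N(-7) = 4*(-3 + 0)² + 116*(-7*(1 + 2*(-7))) = 4*(-3)² + 116*(-7*(1 - 14)) = 4*9 + 116*(-7*(-13)) = 36 + 116*91 = 36 + 10556 = 10592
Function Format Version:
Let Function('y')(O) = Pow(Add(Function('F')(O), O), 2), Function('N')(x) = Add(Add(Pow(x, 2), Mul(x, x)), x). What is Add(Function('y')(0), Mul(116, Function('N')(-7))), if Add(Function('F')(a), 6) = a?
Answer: 10592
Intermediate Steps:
Function('N')(x) = Add(x, Mul(2, Pow(x, 2))) (Function('N')(x) = Add(Add(Pow(x, 2), Pow(x, 2)), x) = Add(Mul(2, Pow(x, 2)), x) = Add(x, Mul(2, Pow(x, 2))))
Function('F')(a) = Add(-6, a)
Function('y')(O) = Pow(Add(-6, Mul(2, O)), 2) (Function('y')(O) = Pow(Add(Add(-6, O), O), 2) = Pow(Add(-6, Mul(2, O)), 2))
Add(Function('y')(0), Mul(116, Function('N')(-7))) = Add(Mul(4, Pow(Add(-3, 0), 2)), Mul(116, Mul(-7, Add(1, Mul(2, -7))))) = Add(Mul(4, Pow(-3, 2)), Mul(116, Mul(-7, Add(1, -14)))) = Add(Mul(4, 9), Mul(116, Mul(-7, -13))) = Add(36, Mul(116, 91)) = Add(36, 10556) = 10592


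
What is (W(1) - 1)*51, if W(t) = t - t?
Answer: -51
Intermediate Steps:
W(t) = 0
(W(1) - 1)*51 = (0 - 1)*51 = -1*51 = -51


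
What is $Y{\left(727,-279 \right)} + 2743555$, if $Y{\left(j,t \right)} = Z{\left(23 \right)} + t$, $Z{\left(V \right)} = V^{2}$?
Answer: $2743805$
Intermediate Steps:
$Y{\left(j,t \right)} = 529 + t$ ($Y{\left(j,t \right)} = 23^{2} + t = 529 + t$)
$Y{\left(727,-279 \right)} + 2743555 = \left(529 - 279\right) + 2743555 = 250 + 2743555 = 2743805$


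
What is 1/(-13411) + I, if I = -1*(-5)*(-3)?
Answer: -201166/13411 ≈ -15.000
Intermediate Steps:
I = -15 (I = 5*(-3) = -15)
1/(-13411) + I = 1/(-13411) - 15 = -1/13411 - 15 = -201166/13411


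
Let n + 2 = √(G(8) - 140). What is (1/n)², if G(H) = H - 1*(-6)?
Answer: I/(2*(-61*I + 6*√14)) ≈ -0.0072189 + 0.0026568*I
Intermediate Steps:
G(H) = 6 + H (G(H) = H + 6 = 6 + H)
n = -2 + 3*I*√14 (n = -2 + √((6 + 8) - 140) = -2 + √(14 - 140) = -2 + √(-126) = -2 + 3*I*√14 ≈ -2.0 + 11.225*I)
(1/n)² = (1/(-2 + 3*I*√14))² = (-2 + 3*I*√14)⁻²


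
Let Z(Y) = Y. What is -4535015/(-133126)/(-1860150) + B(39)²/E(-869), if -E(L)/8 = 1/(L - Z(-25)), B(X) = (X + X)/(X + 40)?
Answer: 31789407462676637/309097169332980 ≈ 102.85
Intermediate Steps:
B(X) = 2*X/(40 + X) (B(X) = (2*X)/(40 + X) = 2*X/(40 + X))
E(L) = -8/(25 + L) (E(L) = -8/(L - 1*(-25)) = -8/(L + 25) = -8/(25 + L))
-4535015/(-133126)/(-1860150) + B(39)²/E(-869) = -4535015/(-133126)/(-1860150) + (2*39/(40 + 39))²/((-8/(25 - 869))) = -4535015*(-1/133126)*(-1/1860150) + (2*39/79)²/((-8/(-844))) = (4535015/133126)*(-1/1860150) + (2*39*(1/79))²/((-8*(-1/844))) = -907003/49526865780 + (78/79)²/(2/211) = -907003/49526865780 + (6084/6241)*(211/2) = -907003/49526865780 + 641862/6241 = 31789407462676637/309097169332980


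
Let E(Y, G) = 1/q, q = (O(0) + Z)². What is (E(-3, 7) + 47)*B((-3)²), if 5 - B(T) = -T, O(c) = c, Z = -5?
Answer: 16464/25 ≈ 658.56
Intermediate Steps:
B(T) = 5 + T (B(T) = 5 - (-1)*T = 5 + T)
q = 25 (q = (0 - 5)² = (-5)² = 25)
E(Y, G) = 1/25
(E(-3, 7) + 47)*B((-3)²) = (1/25 + 47)*(5 + (-3)²) = 1176*(5 + 9)/25 = (1176/25)*14 = 16464/25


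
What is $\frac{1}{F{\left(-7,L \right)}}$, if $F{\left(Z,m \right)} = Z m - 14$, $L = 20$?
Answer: $- \frac{1}{154} \approx -0.0064935$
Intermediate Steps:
$F{\left(Z,m \right)} = -14 + Z m$
$\frac{1}{F{\left(-7,L \right)}} = \frac{1}{-14 - 140} = \frac{1}{-154} = - \frac{1}{154}$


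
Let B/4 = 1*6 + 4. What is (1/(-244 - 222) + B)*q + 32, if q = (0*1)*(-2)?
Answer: 32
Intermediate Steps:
q = 0 (q = 0*(-2) = 0)
B = 40 (B = 4*(1*6 + 4) = 4*(6 + 4) = 4*10 = 40)
(1/(-244 - 222) + B)*q + 32 = (1/(-244 - 222) + 40)*0 + 32 = (1/(-466) + 40)*0 + 32 = (-1/466 + 40)*0 + 32 = (18639/466)*0 + 32 = 0 + 32 = 32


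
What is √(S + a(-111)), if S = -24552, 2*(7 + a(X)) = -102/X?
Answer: I*√33620642/37 ≈ 156.71*I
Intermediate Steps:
a(X) = -7 - 51/X (a(X) = -7 + (-102/X)/2 = -7 - 51/X)
√(S + a(-111)) = √(-24552 + (-7 - 51/(-111))) = √(-24552 + (-7 - 51*(-1/111))) = √(-24552 + (-7 + 17/37)) = √(-24552 - 242/37) = √(-908666/37) = I*√33620642/37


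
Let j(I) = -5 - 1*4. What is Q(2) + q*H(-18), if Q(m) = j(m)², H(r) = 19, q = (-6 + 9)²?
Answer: 252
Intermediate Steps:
j(I) = -9 (j(I) = -5 - 4 = -9)
q = 9 (q = 3² = 9)
Q(m) = 81 (Q(m) = (-9)² = 81)
Q(2) + q*H(-18) = 81 + 9*19 = 81 + 171 = 252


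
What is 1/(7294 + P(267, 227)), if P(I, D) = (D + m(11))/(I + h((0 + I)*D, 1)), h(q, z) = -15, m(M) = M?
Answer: 18/131309 ≈ 0.00013708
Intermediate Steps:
P(I, D) = (11 + D)/(-15 + I) (P(I, D) = (D + 11)/(I - 15) = (11 + D)/(-15 + I))
1/(7294 + P(267, 227)) = 1/(7294 + (11 + 227)/(-15 + 267)) = 1/(7294 + 238/252) = 1/(7294 + (1/252)*238) = 1/(7294 + 17/18) = 1/(131309/18) = 18/131309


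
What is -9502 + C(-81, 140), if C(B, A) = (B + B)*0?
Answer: -9502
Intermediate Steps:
C(B, A) = 0 (C(B, A) = (2*B)*0 = 0)
-9502 + C(-81, 140) = -9502 + 0 = -9502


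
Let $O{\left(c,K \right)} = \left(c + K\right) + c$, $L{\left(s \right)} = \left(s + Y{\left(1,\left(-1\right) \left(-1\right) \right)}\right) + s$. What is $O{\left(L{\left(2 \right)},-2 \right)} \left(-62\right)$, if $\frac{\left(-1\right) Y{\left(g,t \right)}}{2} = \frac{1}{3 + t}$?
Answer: $-310$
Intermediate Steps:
$Y{\left(g,t \right)} = - \frac{2}{3 + t}$
$L{\left(s \right)} = - \frac{1}{2} + 2 s$ ($L{\left(s \right)} = \left(s - \frac{2}{3 - -1}\right) + s = \left(s - \frac{2}{3 + 1}\right) + s = \left(s - \frac{2}{4}\right) + s = \left(s - \frac{1}{2}\right) + s = \left(- \frac{1}{2} + s\right) + s = - \frac{1}{2} + 2 s$)
$O{\left(c,K \right)} = K + 2 c$ ($O{\left(c,K \right)} = \left(K + c\right) + c = K + 2 c$)
$O{\left(L{\left(2 \right)},-2 \right)} \left(-62\right) = \left(-2 + 2 \left(- \frac{1}{2} + 2 \cdot 2\right)\right) \left(-62\right) = \left(-2 + 2 \left(- \frac{1}{2} + 4\right)\right) \left(-62\right) = \left(-2 + 2 \cdot \frac{7}{2}\right) \left(-62\right) = \left(-2 + 7\right) \left(-62\right) = 5 \left(-62\right) = -310$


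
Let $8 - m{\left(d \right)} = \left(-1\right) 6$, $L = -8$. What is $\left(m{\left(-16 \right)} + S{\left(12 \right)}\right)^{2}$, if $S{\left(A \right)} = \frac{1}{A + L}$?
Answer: $\frac{3249}{16} \approx 203.06$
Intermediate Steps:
$S{\left(A \right)} = \frac{1}{-8 + A}$ ($S{\left(A \right)} = \frac{1}{A - 8} = \frac{1}{-8 + A}$)
$m{\left(d \right)} = 14$ ($m{\left(d \right)} = 8 - \left(-1\right) 6 = 8 - -6 = 8 + 6 = 14$)
$\left(m{\left(-16 \right)} + S{\left(12 \right)}\right)^{2} = \left(14 + \frac{1}{-8 + 12}\right)^{2} = \left(14 + \frac{1}{4}\right)^{2} = \left(\frac{57}{4}\right)^{2} = \frac{3249}{16}$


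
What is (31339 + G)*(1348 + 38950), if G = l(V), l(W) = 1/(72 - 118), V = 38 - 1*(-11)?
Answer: 29046657357/23 ≈ 1.2629e+9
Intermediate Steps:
V = 49 (V = 38 + 11 = 49)
l(W) = -1/46 (l(W) = 1/(-46) = -1/46)
G = -1/46 ≈ -0.021739
(31339 + G)*(1348 + 38950) = (31339 - 1/46)*(1348 + 38950) = (1441593/46)*40298 = 29046657357/23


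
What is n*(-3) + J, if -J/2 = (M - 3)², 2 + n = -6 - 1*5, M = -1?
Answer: 7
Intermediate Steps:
n = -13 (n = -2 + (-6 - 1*5) = -2 + (-6 - 5) = -2 - 11 = -13)
J = -32 (J = -2*(-1 - 3)² = -2*(-4)² = -2*16 = -32)
n*(-3) + J = -13*(-3) - 32 = 39 - 32 = 7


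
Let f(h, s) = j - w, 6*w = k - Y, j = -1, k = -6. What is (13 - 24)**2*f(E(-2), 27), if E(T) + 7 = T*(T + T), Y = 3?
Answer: 121/2 ≈ 60.500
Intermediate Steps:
w = -3/2 (w = (-6 - 1*3)/6 = (-6 - 3)/6 = (1/6)*(-9) = -3/2 ≈ -1.5000)
E(T) = -7 + 2*T**2 (E(T) = -7 + T*(T + T) = -7 + T*(2*T) = -7 + 2*T**2)
f(h, s) = 1/2 (f(h, s) = -1 - 1*(-3/2) = -1 + 3/2 = 1/2)
(13 - 24)**2*f(E(-2), 27) = (13 - 24)**2*(1/2) = (-11)**2*(1/2) = 121*(1/2) = 121/2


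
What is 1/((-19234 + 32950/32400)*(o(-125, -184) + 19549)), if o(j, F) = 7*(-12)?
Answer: -648/242591769445 ≈ -2.6712e-9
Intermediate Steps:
o(j, F) = -84
1/((-19234 + 32950/32400)*(o(-125, -184) + 19549)) = 1/((-19234 + 32950/32400)*(-84 + 19549)) = 1/((-19234 + 32950*(1/32400))*19465) = 1/((-19234 + 659/648)*19465) = 1/(-12462973/648*19465) = 1/(-242591769445/648) = -648/242591769445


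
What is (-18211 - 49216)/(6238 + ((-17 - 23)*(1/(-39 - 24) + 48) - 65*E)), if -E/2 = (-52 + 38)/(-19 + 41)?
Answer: -46726911/2935484 ≈ -15.918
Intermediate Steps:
E = 14/11 (E = -2*(-52 + 38)/(-19 + 41) = -(-28)/22 = -2*(-7/11) = 14/11 ≈ 1.2727)
(-18211 - 49216)/(6238 + ((-17 - 23)*(1/(-39 - 24) + 48) - 65*E)) = (-18211 - 49216)/(6238 + ((-17 - 23)*(1/(-39 - 24) + 48) - 65*14/11)) = -67427/(6238 + (-40*(1/(-63) + 48) - 910/11)) = -67427/(6238 + (-40*(-1/63 + 48) - 910/11)) = -67427/(6238 + (-40*3023/63 - 910/11)) = -67427/(6238 + (-120920/63 - 910/11)) = -67427/(6238 - 1387450/693) = -67427/2935484/693 = -67427*693/2935484 = -46726911/2935484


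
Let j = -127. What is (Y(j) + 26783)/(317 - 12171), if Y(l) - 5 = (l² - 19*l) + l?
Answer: -45203/11854 ≈ -3.8133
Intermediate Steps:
Y(l) = 5 + l² - 18*l (Y(l) = 5 + ((l² - 19*l) + l) = 5 + (l² - 18*l) = 5 + l² - 18*l)
(Y(j) + 26783)/(317 - 12171) = ((5 + (-127)² - 18*(-127)) + 26783)/(317 - 12171) = ((5 + 16129 + 2286) + 26783)/(-11854) = (18420 + 26783)*(-1/11854) = 45203*(-1/11854) = -45203/11854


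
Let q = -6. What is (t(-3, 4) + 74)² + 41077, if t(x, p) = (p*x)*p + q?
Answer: 41477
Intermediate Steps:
t(x, p) = -6 + x*p² (t(x, p) = (p*x)*p - 6 = x*p² - 6 = -6 + x*p²)
(t(-3, 4) + 74)² + 41077 = ((-6 - 3*4²) + 74)² + 41077 = ((-6 - 3*16) + 74)² + 41077 = ((-6 - 48) + 74)² + 41077 = (-54 + 74)² + 41077 = 20² + 41077 = 400 + 41077 = 41477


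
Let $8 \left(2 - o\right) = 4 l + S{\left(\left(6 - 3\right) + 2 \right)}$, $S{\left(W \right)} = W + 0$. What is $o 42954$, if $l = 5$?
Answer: $- \frac{193293}{4} \approx -48323.0$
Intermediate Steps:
$S{\left(W \right)} = W$
$o = - \frac{9}{8}$ ($o = 2 - \frac{4 \cdot 5 + \left(\left(6 - 3\right) + 2\right)}{8} = 2 - \frac{20 + \left(3 + 2\right)}{8} = 2 - \frac{20 + 5}{8} = 2 - \frac{25}{8} = - \frac{9}{8} \approx -1.125$)
$o 42954 = \left(- \frac{9}{8}\right) 42954 = - \frac{193293}{4}$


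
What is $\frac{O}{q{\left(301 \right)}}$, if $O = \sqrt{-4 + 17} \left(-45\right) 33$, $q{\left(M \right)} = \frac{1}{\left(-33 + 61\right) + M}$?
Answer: $- 488565 \sqrt{13} \approx -1.7615 \cdot 10^{6}$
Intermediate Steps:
$q{\left(M \right)} = \frac{1}{28 + M}$
$O = - 1485 \sqrt{13}$ ($O = \sqrt{13} \left(-45\right) 33 = - 45 \sqrt{13} \cdot 33 = - 1485 \sqrt{13} \approx -5354.2$)
$\frac{O}{q{\left(301 \right)}} = \frac{\left(-1485\right) \sqrt{13}}{\frac{1}{28 + 301}} = \frac{\left(-1485\right) \sqrt{13}}{\frac{1}{329}} = - 1485 \sqrt{13} \frac{1}{\frac{1}{329}} = - 1485 \sqrt{13} \cdot 329 = - 488565 \sqrt{13}$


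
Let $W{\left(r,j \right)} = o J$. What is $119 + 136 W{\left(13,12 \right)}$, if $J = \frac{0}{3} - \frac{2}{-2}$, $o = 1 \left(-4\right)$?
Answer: $-425$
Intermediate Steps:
$o = -4$
$J = 1$ ($J = 0 \cdot \frac{1}{3} - -1 = 0 + 1 = 1$)
$W{\left(r,j \right)} = -4$ ($W{\left(r,j \right)} = \left(-4\right) 1 = -4$)
$119 + 136 W{\left(13,12 \right)} = 119 + 136 \left(-4\right) = 119 - 544 = -425$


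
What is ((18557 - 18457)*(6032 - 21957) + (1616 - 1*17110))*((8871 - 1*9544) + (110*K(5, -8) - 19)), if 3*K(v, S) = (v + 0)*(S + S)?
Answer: 5829514248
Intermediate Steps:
K(v, S) = 2*S*v/3 (K(v, S) = ((v + 0)*(S + S))/3 = (v*(2*S))/3 = (2*S*v)/3 = 2*S*v/3)
((18557 - 18457)*(6032 - 21957) + (1616 - 1*17110))*((8871 - 1*9544) + (110*K(5, -8) - 19)) = ((18557 - 18457)*(6032 - 21957) + (1616 - 1*17110))*((8871 - 1*9544) + (110*((⅔)*(-8)*5) - 19)) = (100*(-15925) + (1616 - 17110))*((8871 - 9544) + (110*(-80/3) - 19)) = (-1592500 - 15494)*(-673 + (-8800/3 - 19)) = -1607994*(-673 - 8857/3) = -1607994*(-10876/3) = 5829514248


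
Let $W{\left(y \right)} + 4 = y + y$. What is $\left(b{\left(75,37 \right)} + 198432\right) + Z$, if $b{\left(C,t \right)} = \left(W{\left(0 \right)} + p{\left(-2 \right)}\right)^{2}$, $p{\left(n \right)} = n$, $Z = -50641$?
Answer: $147827$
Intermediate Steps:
$W{\left(y \right)} = -4 + 2 y$ ($W{\left(y \right)} = -4 + \left(y + y\right) = -4 + 2 y$)
$b{\left(C,t \right)} = 36$ ($b{\left(C,t \right)} = \left(\left(-4 + 2 \cdot 0\right) - 2\right)^{2} = \left(\left(-4 + 0\right) - 2\right)^{2} = \left(-4 - 2\right)^{2} = \left(-6\right)^{2} = 36$)
$\left(b{\left(75,37 \right)} + 198432\right) + Z = \left(36 + 198432\right) - 50641 = 198468 - 50641 = 147827$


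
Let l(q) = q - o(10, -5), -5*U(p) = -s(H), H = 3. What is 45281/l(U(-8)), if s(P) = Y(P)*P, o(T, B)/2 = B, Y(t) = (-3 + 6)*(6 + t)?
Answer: 226405/131 ≈ 1728.3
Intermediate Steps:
Y(t) = 18 + 3*t (Y(t) = 3*(6 + t) = 18 + 3*t)
o(T, B) = 2*B
s(P) = P*(18 + 3*P) (s(P) = (18 + 3*P)*P = P*(18 + 3*P))
U(p) = 81/5 (U(p) = -(-1)*3*3*(6 + 3)/5 = -(-1)*3*3*9/5 = -(-1)*81/5 = -⅕*(-81) = 81/5)
l(q) = 10 + q (l(q) = q - 2*(-5) = q - 1*(-10) = q + 10 = 10 + q)
45281/l(U(-8)) = 45281/(10 + 81/5) = 45281/(131/5) = 45281*(5/131) = 226405/131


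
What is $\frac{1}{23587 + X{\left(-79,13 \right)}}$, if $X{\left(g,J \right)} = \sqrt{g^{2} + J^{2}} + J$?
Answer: $\frac{2360}{55695359} - \frac{\sqrt{6410}}{556953590} \approx 4.223 \cdot 10^{-5}$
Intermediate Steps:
$X{\left(g,J \right)} = J + \sqrt{J^{2} + g^{2}}$ ($X{\left(g,J \right)} = \sqrt{J^{2} + g^{2}} + J = J + \sqrt{J^{2} + g^{2}}$)
$\frac{1}{23587 + X{\left(-79,13 \right)}} = \frac{1}{23587 + \left(13 + \sqrt{13^{2} + \left(-79\right)^{2}}\right)} = \frac{1}{23587 + \left(13 + \sqrt{169 + 6241}\right)} = \frac{1}{23587 + \left(13 + \sqrt{6410}\right)} = \frac{1}{23600 + \sqrt{6410}}$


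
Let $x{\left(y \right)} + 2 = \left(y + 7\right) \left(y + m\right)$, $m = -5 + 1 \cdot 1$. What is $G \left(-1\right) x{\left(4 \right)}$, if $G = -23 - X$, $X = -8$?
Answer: $-30$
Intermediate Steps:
$m = -4$ ($m = -5 + 1 = -4$)
$x{\left(y \right)} = -2 + \left(-4 + y\right) \left(7 + y\right)$ ($x{\left(y \right)} = -2 + \left(y + 7\right) \left(y - 4\right) = -2 + \left(7 + y\right) \left(-4 + y\right) = -2 + \left(-4 + y\right) \left(7 + y\right)$)
$G = -15$ ($G = -23 - -8 = -23 + 8 = -15$)
$G \left(-1\right) x{\left(4 \right)} = \left(-15\right) \left(-1\right) \left(-30 + 4^{2} + 3 \cdot 4\right) = 15 \left(-30 + 16 + 12\right) = 15 \left(-2\right) = -30$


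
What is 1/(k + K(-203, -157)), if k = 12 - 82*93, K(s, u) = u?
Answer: -1/7771 ≈ -0.00012868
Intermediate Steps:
k = -7614 (k = 12 - 7626 = -7614)
1/(k + K(-203, -157)) = 1/(-7614 - 157) = 1/(-7771) = -1/7771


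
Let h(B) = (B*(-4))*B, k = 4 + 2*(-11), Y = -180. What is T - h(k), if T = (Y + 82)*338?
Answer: -31828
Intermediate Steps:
k = -18 (k = 4 - 22 = -18)
T = -33124 (T = (-180 + 82)*338 = -98*338 = -33124)
h(B) = -4*B² (h(B) = (-4*B)*B = -4*B²)
T - h(k) = -33124 - (-4)*(-18)² = -33124 - (-4)*324 = -33124 - 1*(-1296) = -33124 + 1296 = -31828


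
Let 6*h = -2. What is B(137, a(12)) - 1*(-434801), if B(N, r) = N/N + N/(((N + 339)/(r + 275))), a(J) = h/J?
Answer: 7452123235/17136 ≈ 4.3488e+5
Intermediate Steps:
h = -⅓ (h = (⅙)*(-2) = -⅓ ≈ -0.33333)
a(J) = -1/(3*J)
B(N, r) = 1 + N*(275 + r)/(339 + N) (B(N, r) = 1 + N/(((339 + N)/(275 + r))) = 1 + N*((275 + r)/(339 + N)) = 1 + N*(275 + r)/(339 + N))
B(137, a(12)) - 1*(-434801) = (339 + 276*137 + 137*(-⅓/12))/(339 + 137) - 1*(-434801) = (339 + 37812 + 137*(-⅓*1/12))/476 + 434801 = (339 + 37812 + 137*(-1/36))/476 + 434801 = (339 + 37812 - 137/36)/476 + 434801 = (1/476)*(1373299/36) + 434801 = 1373299/17136 + 434801 = 7452123235/17136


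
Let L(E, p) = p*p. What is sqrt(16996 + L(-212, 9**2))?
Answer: sqrt(23557) ≈ 153.48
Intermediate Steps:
L(E, p) = p**2
sqrt(16996 + L(-212, 9**2)) = sqrt(16996 + (9**2)**2) = sqrt(16996 + 81**2) = sqrt(16996 + 6561) = sqrt(23557)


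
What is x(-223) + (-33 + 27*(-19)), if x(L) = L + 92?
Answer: -677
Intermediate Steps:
x(L) = 92 + L
x(-223) + (-33 + 27*(-19)) = (92 - 223) + (-33 + 27*(-19)) = -131 + (-33 - 513) = -131 - 546 = -677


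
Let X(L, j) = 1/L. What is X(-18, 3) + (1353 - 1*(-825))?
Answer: 39203/18 ≈ 2177.9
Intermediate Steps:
X(-18, 3) + (1353 - 1*(-825)) = 1/(-18) + (1353 - 1*(-825)) = -1/18 + (1353 + 825) = -1/18 + 2178 = 39203/18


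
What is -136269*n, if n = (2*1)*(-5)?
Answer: 1362690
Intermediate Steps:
n = -10 (n = 2*(-5) = -10)
-136269*n = -136269*(-10) = 1362690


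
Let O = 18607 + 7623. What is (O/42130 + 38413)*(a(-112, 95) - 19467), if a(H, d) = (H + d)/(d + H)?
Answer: -3150311099872/4213 ≈ -7.4776e+8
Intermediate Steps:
a(H, d) = 1 (a(H, d) = (H + d)/(H + d) = 1)
O = 26230
(O/42130 + 38413)*(a(-112, 95) - 19467) = (26230/42130 + 38413)*(1 - 19467) = (26230*(1/42130) + 38413)*(-19466) = (2623/4213 + 38413)*(-19466) = (161836592/4213)*(-19466) = -3150311099872/4213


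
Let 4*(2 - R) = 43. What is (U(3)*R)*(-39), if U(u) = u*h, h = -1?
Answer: -4095/4 ≈ -1023.8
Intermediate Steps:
R = -35/4 (R = 2 - 1/4*43 = 2 - 43/4 = -35/4 ≈ -8.7500)
U(u) = -u (U(u) = u*(-1) = -u)
(U(3)*R)*(-39) = (-1*3*(-35/4))*(-39) = -3*(-35/4)*(-39) = (105/4)*(-39) = -4095/4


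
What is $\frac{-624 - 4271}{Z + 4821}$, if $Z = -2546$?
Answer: $- \frac{979}{455} \approx -2.1516$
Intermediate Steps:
$\frac{-624 - 4271}{Z + 4821} = \frac{-624 - 4271}{-2546 + 4821} = - \frac{4895}{2275} = \left(-4895\right) \frac{1}{2275} = - \frac{979}{455}$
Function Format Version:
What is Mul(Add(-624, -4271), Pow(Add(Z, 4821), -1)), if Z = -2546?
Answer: Rational(-979, 455) ≈ -2.1516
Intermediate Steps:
Mul(Add(-624, -4271), Pow(Add(Z, 4821), -1)) = Mul(Add(-624, -4271), Pow(Add(-2546, 4821), -1)) = Mul(-4895, Pow(2275, -1)) = Mul(-4895, Rational(1, 2275)) = Rational(-979, 455)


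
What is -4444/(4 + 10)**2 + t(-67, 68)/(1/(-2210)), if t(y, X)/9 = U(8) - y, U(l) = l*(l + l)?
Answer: -190050061/49 ≈ -3.8786e+6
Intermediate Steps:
U(l) = 2*l**2 (U(l) = l*(2*l) = 2*l**2)
t(y, X) = 1152 - 9*y (t(y, X) = 9*(2*8**2 - y) = 9*(2*64 - y) = 9*(128 - y) = 1152 - 9*y)
-4444/(4 + 10)**2 + t(-67, 68)/(1/(-2210)) = -4444/(4 + 10)**2 + (1152 - 9*(-67))/(1/(-2210)) = -4444/(14**2) + (1152 + 603)/(-1/2210) = -4444/196 + 1755*(-2210) = -4444*1/196 - 3878550 = -1111/49 - 3878550 = -190050061/49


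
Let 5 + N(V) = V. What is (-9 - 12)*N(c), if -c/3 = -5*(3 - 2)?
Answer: -210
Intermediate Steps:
c = 15 (c = -(-15)*(3 - 2) = -(-15) = -3*(-5) = 15)
N(V) = -5 + V
(-9 - 12)*N(c) = (-9 - 12)*(-5 + 15) = -21*10 = -210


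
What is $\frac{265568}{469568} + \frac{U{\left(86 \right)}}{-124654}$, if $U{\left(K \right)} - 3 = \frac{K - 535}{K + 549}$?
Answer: $\frac{328444193183}{580762362730} \approx 0.56554$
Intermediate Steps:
$U{\left(K \right)} = 3 + \frac{-535 + K}{549 + K}$ ($U{\left(K \right)} = 3 + \frac{K - 535}{K + 549} = 3 + \frac{-535 + K}{549 + K}$)
$\frac{265568}{469568} + \frac{U{\left(86 \right)}}{-124654} = \frac{265568}{469568} + \frac{4 \frac{1}{549 + 86} \left(278 + 86\right)}{-124654} = 265568 \cdot \frac{1}{469568} + 4 \cdot \frac{1}{635} \cdot 364 \left(- \frac{1}{124654}\right) = \frac{8299}{14674} + 4 \cdot \frac{1}{635} \cdot 364 \left(- \frac{1}{124654}\right) = \frac{8299}{14674} + \frac{1456}{635} \left(- \frac{1}{124654}\right) = \frac{8299}{14674} - \frac{728}{39577645} = \frac{328444193183}{580762362730}$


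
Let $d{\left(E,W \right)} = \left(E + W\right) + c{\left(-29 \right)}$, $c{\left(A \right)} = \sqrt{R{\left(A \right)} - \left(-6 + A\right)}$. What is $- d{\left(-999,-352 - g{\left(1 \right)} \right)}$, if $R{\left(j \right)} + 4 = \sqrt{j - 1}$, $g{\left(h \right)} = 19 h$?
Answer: $1370 - \sqrt{31 + i \sqrt{30}} \approx 1364.4 - 0.48998 i$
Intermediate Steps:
$R{\left(j \right)} = -4 + \sqrt{-1 + j}$ ($R{\left(j \right)} = -4 + \sqrt{j - 1} = -4 + \sqrt{-1 + j}$)
$c{\left(A \right)} = \sqrt{2 + \sqrt{-1 + A} - A}$ ($c{\left(A \right)} = \sqrt{\left(-4 + \sqrt{-1 + A}\right) - \left(-6 + A\right)} = \sqrt{2 + \sqrt{-1 + A} - A}$)
$d{\left(E,W \right)} = E + W + \sqrt{31 + i \sqrt{30}}$ ($d{\left(E,W \right)} = \left(E + W\right) + \sqrt{2 + \sqrt{-1 - 29} - -29} = \left(E + W\right) + \sqrt{2 + \sqrt{-30} + 29} = \left(E + W\right) + \sqrt{2 + i \sqrt{30} + 29} = \left(E + W\right) + \sqrt{31 + i \sqrt{30}} = E + W + \sqrt{31 + i \sqrt{30}}$)
$- d{\left(-999,-352 - g{\left(1 \right)} \right)} = - (-999 - \left(352 + 19 \cdot 1\right) + \sqrt{31 + i \sqrt{30}}) = - (-999 - 371 + \sqrt{31 + i \sqrt{30}}) = - (-1370 + \sqrt{31 + i \sqrt{30}}) = 1370 - \sqrt{31 + i \sqrt{30}}$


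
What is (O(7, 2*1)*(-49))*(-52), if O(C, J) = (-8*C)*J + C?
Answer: -267540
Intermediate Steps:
O(C, J) = C - 8*C*J (O(C, J) = -8*C*J + C = C - 8*C*J)
(O(7, 2*1)*(-49))*(-52) = ((7*(1 - 16))*(-49))*(-52) = ((7*(-15))*(-49))*(-52) = -105*(-49)*(-52) = 5145*(-52) = -267540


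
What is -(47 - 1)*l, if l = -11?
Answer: 506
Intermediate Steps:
-(47 - 1)*l = -(47 - 1)*(-11) = -46*(-11) = -1*(-506) = 506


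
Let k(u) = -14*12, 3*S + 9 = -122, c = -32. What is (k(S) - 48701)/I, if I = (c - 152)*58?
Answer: 48869/10672 ≈ 4.5792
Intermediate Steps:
S = -131/3 (S = -3 + (1/3)*(-122) = -3 - 122/3 = -131/3 ≈ -43.667)
k(u) = -168
I = -10672 (I = (-32 - 152)*58 = -184*58 = -10672)
(k(S) - 48701)/I = (-168 - 48701)/(-10672) = -48869*(-1/10672) = 48869/10672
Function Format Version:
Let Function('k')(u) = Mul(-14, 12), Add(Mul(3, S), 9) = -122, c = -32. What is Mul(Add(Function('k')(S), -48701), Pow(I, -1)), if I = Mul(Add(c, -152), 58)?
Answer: Rational(48869, 10672) ≈ 4.5792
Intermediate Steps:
S = Rational(-131, 3) (S = Add(-3, Mul(Rational(1, 3), -122)) = Add(-3, Rational(-122, 3)) = Rational(-131, 3) ≈ -43.667)
Function('k')(u) = -168
I = -10672 (I = Mul(Add(-32, -152), 58) = Mul(-184, 58) = -10672)
Mul(Add(Function('k')(S), -48701), Pow(I, -1)) = Mul(Add(-168, -48701), Pow(-10672, -1)) = Mul(-48869, Rational(-1, 10672)) = Rational(48869, 10672)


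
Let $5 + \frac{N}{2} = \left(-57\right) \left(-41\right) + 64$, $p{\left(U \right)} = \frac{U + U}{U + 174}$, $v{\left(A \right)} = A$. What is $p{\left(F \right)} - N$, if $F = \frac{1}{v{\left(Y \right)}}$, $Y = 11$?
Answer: $- \frac{9176678}{1915} \approx -4792.0$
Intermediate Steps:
$F = \frac{1}{11} \approx 0.090909$
$p{\left(U \right)} = \frac{2 U}{174 + U}$
$N = 4792$ ($N = -10 + 2 \left(\left(-57\right) \left(-41\right) + 64\right) = -10 + 2 \left(2337 + 64\right) = -10 + 2 \cdot 2401 = -10 + 4802 = 4792$)
$p{\left(F \right)} - N = 2 \cdot \frac{1}{11} \frac{1}{174 + \frac{1}{11}} - 4792 = 2 \cdot \frac{1}{11} \frac{1}{\frac{1915}{11}} - 4792 = 2 \cdot \frac{1}{11} \cdot \frac{11}{1915} - 4792 = \frac{2}{1915} - 4792 = - \frac{9176678}{1915}$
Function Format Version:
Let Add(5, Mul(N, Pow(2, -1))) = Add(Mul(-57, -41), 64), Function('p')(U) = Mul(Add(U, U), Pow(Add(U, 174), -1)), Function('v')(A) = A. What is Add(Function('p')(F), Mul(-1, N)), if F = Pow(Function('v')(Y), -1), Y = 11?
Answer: Rational(-9176678, 1915) ≈ -4792.0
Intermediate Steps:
F = Rational(1, 11) (F = Pow(11, -1) = Rational(1, 11) ≈ 0.090909)
Function('p')(U) = Mul(2, U, Pow(Add(174, U), -1)) (Function('p')(U) = Mul(Mul(2, U), Pow(Add(174, U), -1)) = Mul(2, U, Pow(Add(174, U), -1)))
N = 4792 (N = Add(-10, Mul(2, Add(Mul(-57, -41), 64))) = Add(-10, Mul(2, Add(2337, 64))) = Add(-10, Mul(2, 2401)) = Add(-10, 4802) = 4792)
Add(Function('p')(F), Mul(-1, N)) = Add(Mul(2, Rational(1, 11), Pow(Add(174, Rational(1, 11)), -1)), Mul(-1, 4792)) = Add(Mul(2, Rational(1, 11), Pow(Rational(1915, 11), -1)), -4792) = Add(Mul(2, Rational(1, 11), Rational(11, 1915)), -4792) = Add(Rational(2, 1915), -4792) = Rational(-9176678, 1915)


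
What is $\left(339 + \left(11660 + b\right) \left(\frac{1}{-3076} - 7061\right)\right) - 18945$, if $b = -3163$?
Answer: $- \frac{184608987645}{3076} \approx -6.0016 \cdot 10^{7}$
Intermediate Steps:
$\left(339 + \left(11660 + b\right) \left(\frac{1}{-3076} - 7061\right)\right) - 18945 = \left(339 + \left(11660 - 3163\right) \left(\frac{1}{-3076} - 7061\right)\right) - 18945 = \left(339 + 8497 \left(- \frac{1}{3076} - 7061\right)\right) - 18945 = \left(339 + 8497 \left(- \frac{21719637}{3076}\right)\right) - 18945 = \left(339 - \frac{184551755589}{3076}\right) - 18945 = - \frac{184550712825}{3076} - 18945 = - \frac{184608987645}{3076}$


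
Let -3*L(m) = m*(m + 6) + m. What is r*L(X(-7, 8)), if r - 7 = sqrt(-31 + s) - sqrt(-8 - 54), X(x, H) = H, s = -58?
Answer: -280 - 40*I*sqrt(89) + 40*I*sqrt(62) ≈ -280.0 - 62.399*I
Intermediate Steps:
L(m) = -m/3 - m*(6 + m)/3 (L(m) = -(m*(m + 6) + m)/3 = -(m*(6 + m) + m)/3 = -(m + m*(6 + m))/3 = -m/3 - m*(6 + m)/3)
r = 7 + I*sqrt(89) - I*sqrt(62) (r = 7 + (sqrt(-31 - 58) - sqrt(-8 - 54)) = 7 + (sqrt(-89) - sqrt(-62)) = 7 + (I*sqrt(89) - I*sqrt(62)) = 7 + I*sqrt(89) - I*sqrt(62) ≈ 7.0 + 1.56*I)
r*L(X(-7, 8)) = (7 + I*sqrt(89) - I*sqrt(62))*(-1/3*8*(7 + 8)) = (7 + I*sqrt(89) - I*sqrt(62))*(-1/3*8*15) = (7 + I*sqrt(89) - I*sqrt(62))*(-40) = -280 - 40*I*sqrt(89) + 40*I*sqrt(62)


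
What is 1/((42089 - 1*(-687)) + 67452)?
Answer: 1/110228 ≈ 9.0721e-6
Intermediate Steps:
1/((42089 - 1*(-687)) + 67452) = 1/((42089 + 687) + 67452) = 1/(42776 + 67452) = 1/110228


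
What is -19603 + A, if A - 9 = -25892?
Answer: -45486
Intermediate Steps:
A = -25883 (A = 9 - 25892 = -25883)
-19603 + A = -19603 - 25883 = -45486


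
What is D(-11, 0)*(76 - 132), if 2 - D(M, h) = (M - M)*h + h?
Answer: -112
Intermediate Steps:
D(M, h) = 2 - h (D(M, h) = 2 - ((M - M)*h + h) = 2 - (0*h + h) = 2 - (0 + h) = 2 - h)
D(-11, 0)*(76 - 132) = (2 - 1*0)*(76 - 132) = (2 + 0)*(-56) = 2*(-56) = -112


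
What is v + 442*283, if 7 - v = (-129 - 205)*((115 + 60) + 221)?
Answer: 257357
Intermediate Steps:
v = 132271 (v = 7 - (-129 - 205)*((115 + 60) + 221) = 7 - (-334)*(175 + 221) = 7 - (-334)*396 = 7 - 1*(-132264) = 7 + 132264 = 132271)
v + 442*283 = 132271 + 442*283 = 132271 + 125086 = 257357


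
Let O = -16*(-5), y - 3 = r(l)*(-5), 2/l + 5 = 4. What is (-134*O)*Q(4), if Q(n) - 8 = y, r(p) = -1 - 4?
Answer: -385920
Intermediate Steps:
l = -2 (l = 2/(-5 + 4) = 2/(-1) = 2*(-1) = -2)
r(p) = -5
y = 28 (y = 3 - 5*(-5) = 3 + 25 = 28)
Q(n) = 36 (Q(n) = 8 + 28 = 36)
O = 80
(-134*O)*Q(4) = -134*80*36 = -10720*36 = -385920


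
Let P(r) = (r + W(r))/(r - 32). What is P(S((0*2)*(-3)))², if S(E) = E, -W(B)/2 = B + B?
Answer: 0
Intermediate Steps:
W(B) = -4*B (W(B) = -2*(B + B) = -4*B)
P(r) = -3*r/(-32 + r) (P(r) = (r - 4*r)/(r - 32) = (-3*r)/(-32 + r) = -3*r/(-32 + r))
P(S((0*2)*(-3)))² = (-3*(0*2)*(-3)/(-32 + (0*2)*(-3)))² = (-3*0*(-3)/(-32 + 0*(-3)))² = (-3*0/(-32 + 0))² = (-3*0/(-32))² = (-3*0*(-1/32))² = 0² = 0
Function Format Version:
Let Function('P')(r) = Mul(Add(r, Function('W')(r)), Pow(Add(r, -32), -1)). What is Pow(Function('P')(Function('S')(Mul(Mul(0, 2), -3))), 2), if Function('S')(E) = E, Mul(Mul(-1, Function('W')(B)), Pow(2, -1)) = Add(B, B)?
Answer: 0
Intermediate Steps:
Function('W')(B) = Mul(-4, B) (Function('W')(B) = Mul(-2, Add(B, B)) = Mul(-2, Mul(2, B)) = Mul(-4, B))
Function('P')(r) = Mul(-3, r, Pow(Add(-32, r), -1)) (Function('P')(r) = Mul(Add(r, Mul(-4, r)), Pow(Add(r, -32), -1)) = Mul(Mul(-3, r), Pow(Add(-32, r), -1)) = Mul(-3, r, Pow(Add(-32, r), -1)))
Pow(Function('P')(Function('S')(Mul(Mul(0, 2), -3))), 2) = Pow(Mul(-3, Mul(Mul(0, 2), -3), Pow(Add(-32, Mul(Mul(0, 2), -3)), -1)), 2) = Pow(Mul(-3, Mul(0, -3), Pow(Add(-32, Mul(0, -3)), -1)), 2) = Pow(Mul(-3, 0, Pow(Add(-32, 0), -1)), 2) = Pow(Mul(-3, 0, Pow(-32, -1)), 2) = Pow(Mul(-3, 0, Rational(-1, 32)), 2) = Pow(0, 2) = 0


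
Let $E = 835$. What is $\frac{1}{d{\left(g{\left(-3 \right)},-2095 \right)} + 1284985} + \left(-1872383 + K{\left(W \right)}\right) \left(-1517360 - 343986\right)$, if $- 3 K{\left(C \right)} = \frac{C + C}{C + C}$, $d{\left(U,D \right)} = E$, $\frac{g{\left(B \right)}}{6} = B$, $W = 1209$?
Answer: $\frac{13443839170752298003}{3857460} \approx 3.4852 \cdot 10^{12}$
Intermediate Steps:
$g{\left(B \right)} = 6 B$
$d{\left(U,D \right)} = 835$
$K{\left(C \right)} = - \frac{1}{3}$ ($K{\left(C \right)} = - \frac{\left(C + C\right) \frac{1}{C + C}}{3} = - \frac{2 C \frac{1}{2 C}}{3} = \left(- \frac{1}{3}\right) 1 = - \frac{1}{3}$)
$\frac{1}{d{\left(g{\left(-3 \right)},-2095 \right)} + 1284985} + \left(-1872383 + K{\left(W \right)}\right) \left(-1517360 - 343986\right) = \frac{1}{835 + 1284985} + \left(-1872383 - \frac{1}{3}\right) \left(-1517360 - 343986\right) = \frac{1}{1285820} - - \frac{10455459683900}{3} = \frac{1}{1285820} + \frac{10455459683900}{3} = \frac{13443839170752298003}{3857460}$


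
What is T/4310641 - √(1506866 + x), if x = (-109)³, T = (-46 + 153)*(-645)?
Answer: -69015/4310641 - 17*√733 ≈ -460.27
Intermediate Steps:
T = -69015 (T = 107*(-645) = -69015)
x = -1295029
T/4310641 - √(1506866 + x) = -69015/4310641 - √(1506866 - 1295029) = -69015*1/4310641 - √211837 = -69015/4310641 - 17*√733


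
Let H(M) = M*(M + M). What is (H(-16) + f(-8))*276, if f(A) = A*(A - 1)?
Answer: 161184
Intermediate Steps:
H(M) = 2*M**2 (H(M) = M*(2*M) = 2*M**2)
f(A) = A*(-1 + A)
(H(-16) + f(-8))*276 = (2*(-16)**2 - 8*(-1 - 8))*276 = (2*256 - 8*(-9))*276 = (512 + 72)*276 = 584*276 = 161184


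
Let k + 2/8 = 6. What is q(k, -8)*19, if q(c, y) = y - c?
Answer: -1045/4 ≈ -261.25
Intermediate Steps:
k = 23/4 (k = -¼ + 6 = 23/4 ≈ 5.7500)
q(k, -8)*19 = (-8 - 1*23/4)*19 = (-8 - 23/4)*19 = -55/4*19 = -1045/4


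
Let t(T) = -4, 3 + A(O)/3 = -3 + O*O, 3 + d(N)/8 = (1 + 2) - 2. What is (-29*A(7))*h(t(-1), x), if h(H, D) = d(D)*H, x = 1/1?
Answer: -239424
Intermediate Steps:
d(N) = -16 (d(N) = -24 + 8*((1 + 2) - 2) = -24 + 8*(3 - 2) = -24 + 8*1 = -24 + 8 = -16)
A(O) = -18 + 3*O² (A(O) = -9 + 3*(-3 + O*O) = -9 + 3*(-3 + O²) = -9 + (-9 + 3*O²) = -18 + 3*O²)
x = 1
h(H, D) = -16*H
(-29*A(7))*h(t(-1), x) = (-29*(-18 + 3*7²))*(-16*(-4)) = -29*(-18 + 3*49)*64 = -29*(-18 + 147)*64 = -29*129*64 = -3741*64 = -239424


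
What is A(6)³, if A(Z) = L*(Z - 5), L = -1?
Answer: -1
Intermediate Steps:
A(Z) = 5 - Z (A(Z) = -(Z - 5) = -(-5 + Z) = 5 - Z)
A(6)³ = (5 - 1*6)³ = (5 - 6)³ = (-1)³ = -1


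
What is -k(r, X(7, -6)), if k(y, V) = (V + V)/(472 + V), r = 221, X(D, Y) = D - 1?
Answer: -6/239 ≈ -0.025105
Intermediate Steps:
X(D, Y) = -1 + D
k(y, V) = 2*V/(472 + V) (k(y, V) = (2*V)/(472 + V) = 2*V/(472 + V))
-k(r, X(7, -6)) = -2*(-1 + 7)/(472 + (-1 + 7)) = -2*6/(472 + 6) = -2*6/478 = -1*6/239 = -6/239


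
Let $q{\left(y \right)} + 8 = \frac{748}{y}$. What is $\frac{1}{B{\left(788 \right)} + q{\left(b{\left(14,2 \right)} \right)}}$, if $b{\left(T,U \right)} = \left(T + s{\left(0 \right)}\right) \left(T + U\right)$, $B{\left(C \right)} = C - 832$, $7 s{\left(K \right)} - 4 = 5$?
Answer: $- \frac{428}{20947} \approx -0.020433$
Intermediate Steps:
$s{\left(K \right)} = \frac{9}{7}$ ($s{\left(K \right)} = \frac{4}{7} + \frac{1}{7} \cdot 5 = \frac{4}{7} + \frac{5}{7} = \frac{9}{7}$)
$B{\left(C \right)} = -832 + C$
$b{\left(T,U \right)} = \left(\frac{9}{7} + T\right) \left(T + U\right)$ ($b{\left(T,U \right)} = \left(T + \frac{9}{7}\right) \left(T + U\right) = \left(\frac{9}{7} + T\right) \left(T + U\right)$)
$q{\left(y \right)} = -8 + \frac{748}{y}$
$\frac{1}{B{\left(788 \right)} + q{\left(b{\left(14,2 \right)} \right)}} = \frac{1}{\left(-832 + 788\right) - \left(8 - \frac{748}{14^{2} + \frac{9}{7} \cdot 14 + \frac{9}{7} \cdot 2 + 14 \cdot 2}\right)} = \frac{1}{-44 - \left(8 - \frac{748}{196 + 18 + \frac{18}{7} + 28}\right)} = \frac{1}{-44 - \left(8 - \frac{748}{\frac{1712}{7}}\right)} = \frac{1}{-44 + \left(-8 + 748 \cdot \frac{7}{1712}\right)} = \frac{1}{-44 + \left(-8 + \frac{1309}{428}\right)} = \frac{1}{-44 - \frac{2115}{428}} = \frac{1}{- \frac{20947}{428}} = - \frac{428}{20947}$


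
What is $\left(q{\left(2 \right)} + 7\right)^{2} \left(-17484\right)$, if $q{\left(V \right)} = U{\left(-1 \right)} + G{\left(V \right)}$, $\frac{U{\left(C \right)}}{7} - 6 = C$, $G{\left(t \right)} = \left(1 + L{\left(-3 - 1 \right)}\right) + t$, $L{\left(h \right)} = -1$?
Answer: $-33849024$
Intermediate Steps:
$G{\left(t \right)} = t$ ($G{\left(t \right)} = \left(1 - 1\right) + t = 0 + t = t$)
$U{\left(C \right)} = 42 + 7 C$
$q{\left(V \right)} = 35 + V$ ($q{\left(V \right)} = \left(42 + 7 \left(-1\right)\right) + V = \left(42 - 7\right) + V = 35 + V$)
$\left(q{\left(2 \right)} + 7\right)^{2} \left(-17484\right) = \left(\left(35 + 2\right) + 7\right)^{2} \left(-17484\right) = \left(37 + 7\right)^{2} \left(-17484\right) = 44^{2} \left(-17484\right) = 1936 \left(-17484\right) = -33849024$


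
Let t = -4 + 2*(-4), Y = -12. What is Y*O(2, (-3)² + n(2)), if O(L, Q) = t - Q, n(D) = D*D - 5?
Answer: 240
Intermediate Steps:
n(D) = -5 + D² (n(D) = D² - 5 = -5 + D²)
t = -12 (t = -4 - 8 = -12)
O(L, Q) = -12 - Q
Y*O(2, (-3)² + n(2)) = -12*(-12 - ((-3)² + (-5 + 2²))) = -12*(-12 - (9 + (-5 + 4))) = -12*(-12 - (9 - 1)) = -12*(-12 - 1*8) = -12*(-12 - 8) = -12*(-20) = 240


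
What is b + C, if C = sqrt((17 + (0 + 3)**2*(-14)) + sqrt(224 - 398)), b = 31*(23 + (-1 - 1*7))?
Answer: 465 + sqrt(-109 + I*sqrt(174)) ≈ 465.63 + 10.459*I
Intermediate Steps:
b = 465 (b = 31*(23 + (-1 - 7)) = 31*(23 - 8) = 31*15 = 465)
C = sqrt(-109 + I*sqrt(174)) (C = sqrt((17 + 3**2*(-14)) + sqrt(-174)) = sqrt((17 + 9*(-14)) + I*sqrt(174)) = sqrt((17 - 126) + I*sqrt(174)) = sqrt(-109 + I*sqrt(174)) ≈ 0.63058 + 10.459*I)
b + C = 465 + sqrt(-109 + I*sqrt(174))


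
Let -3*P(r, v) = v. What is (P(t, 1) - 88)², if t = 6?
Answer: 70225/9 ≈ 7802.8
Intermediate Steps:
P(r, v) = -v/3
(P(t, 1) - 88)² = (-⅓*1 - 88)² = (-⅓ - 88)² = (-265/3)² = 70225/9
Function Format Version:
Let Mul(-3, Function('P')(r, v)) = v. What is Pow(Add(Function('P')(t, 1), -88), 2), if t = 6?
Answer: Rational(70225, 9) ≈ 7802.8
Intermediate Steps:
Function('P')(r, v) = Mul(Rational(-1, 3), v)
Pow(Add(Function('P')(t, 1), -88), 2) = Pow(Add(Mul(Rational(-1, 3), 1), -88), 2) = Pow(Add(Rational(-1, 3), -88), 2) = Pow(Rational(-265, 3), 2) = Rational(70225, 9)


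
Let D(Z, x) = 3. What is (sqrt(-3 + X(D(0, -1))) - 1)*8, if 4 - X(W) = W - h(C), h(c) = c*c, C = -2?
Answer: -8 + 8*sqrt(2) ≈ 3.3137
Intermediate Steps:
h(c) = c**2
X(W) = 8 - W (X(W) = 4 - (W - 1*(-2)**2) = 4 - (W - 1*4) = 4 - (W - 4) = 4 - (-4 + W) = 4 + (4 - W) = 8 - W)
(sqrt(-3 + X(D(0, -1))) - 1)*8 = (sqrt(-3 + (8 - 1*3)) - 1)*8 = (sqrt(-3 + (8 - 3)) - 1)*8 = (sqrt(-3 + 5) - 1)*8 = (sqrt(2) - 1)*8 = (-1 + sqrt(2))*8 = -8 + 8*sqrt(2)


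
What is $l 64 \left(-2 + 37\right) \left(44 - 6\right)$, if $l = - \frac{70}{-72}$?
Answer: $\frac{744800}{9} \approx 82756.0$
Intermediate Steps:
$l = \frac{35}{36}$ ($l = \left(-70\right) \left(- \frac{1}{72}\right) = \frac{35}{36} \approx 0.97222$)
$l 64 \left(-2 + 37\right) \left(44 - 6\right) = \frac{35}{36} \cdot 64 \left(-2 + 37\right) \left(44 - 6\right) = \frac{560 \cdot 35 \cdot 38}{9} = \frac{560}{9} \cdot 1330 = \frac{744800}{9}$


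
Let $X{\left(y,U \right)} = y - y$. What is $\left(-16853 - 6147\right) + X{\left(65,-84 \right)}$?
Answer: $-23000$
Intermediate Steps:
$X{\left(y,U \right)} = 0$
$\left(-16853 - 6147\right) + X{\left(65,-84 \right)} = \left(-16853 - 6147\right) + 0 = -23000 + 0 = -23000$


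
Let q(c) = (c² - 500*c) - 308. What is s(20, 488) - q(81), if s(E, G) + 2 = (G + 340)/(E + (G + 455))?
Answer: 3664307/107 ≈ 34246.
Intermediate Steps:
q(c) = -308 + c² - 500*c
s(E, G) = -2 + (340 + G)/(455 + E + G) (s(E, G) = -2 + (G + 340)/(E + (G + 455)) = -2 + (340 + G)/(E + (455 + G)) = -2 + (340 + G)/(455 + E + G))
s(20, 488) - q(81) = (-570 - 1*488 - 2*20)/(455 + 20 + 488) - (-308 + 81² - 500*81) = (-570 - 488 - 40)/963 - (-308 + 6561 - 40500) = (1/963)*(-1098) - 1*(-34247) = -122/107 + 34247 = 3664307/107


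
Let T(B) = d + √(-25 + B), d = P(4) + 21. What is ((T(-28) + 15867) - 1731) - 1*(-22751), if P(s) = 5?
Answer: 36913 + I*√53 ≈ 36913.0 + 7.2801*I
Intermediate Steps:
d = 26 (d = 5 + 21 = 26)
T(B) = 26 + √(-25 + B)
((T(-28) + 15867) - 1731) - 1*(-22751) = (((26 + √(-25 - 28)) + 15867) - 1731) - 1*(-22751) = (((26 + √(-53)) + 15867) - 1731) + 22751 = (((26 + I*√53) + 15867) - 1731) + 22751 = ((15893 + I*√53) - 1731) + 22751 = (14162 + I*√53) + 22751 = 36913 + I*√53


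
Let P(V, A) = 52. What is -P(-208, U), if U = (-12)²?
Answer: -52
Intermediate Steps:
U = 144
-P(-208, U) = -1*52 = -52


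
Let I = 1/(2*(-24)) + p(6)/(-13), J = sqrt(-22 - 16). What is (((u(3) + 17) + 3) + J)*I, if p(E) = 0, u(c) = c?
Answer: -23/48 - I*sqrt(38)/48 ≈ -0.47917 - 0.12843*I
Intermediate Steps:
J = I*sqrt(38) (J = sqrt(-38) = I*sqrt(38) ≈ 6.1644*I)
I = -1/48 (I = 1/(2*(-24)) + 0/(-13) = (1/2)*(-1/24) + 0*(-1/13) = -1/48 + 0 = -1/48 ≈ -0.020833)
(((u(3) + 17) + 3) + J)*I = (((3 + 17) + 3) + I*sqrt(38))*(-1/48) = ((20 + 3) + I*sqrt(38))*(-1/48) = (23 + I*sqrt(38))*(-1/48) = -23/48 - I*sqrt(38)/48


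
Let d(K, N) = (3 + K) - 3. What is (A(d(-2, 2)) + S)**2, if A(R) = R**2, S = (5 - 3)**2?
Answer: 64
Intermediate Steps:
d(K, N) = K
S = 4 (S = 2**2 = 4)
(A(d(-2, 2)) + S)**2 = ((-2)**2 + 4)**2 = (4 + 4)**2 = 8**2 = 64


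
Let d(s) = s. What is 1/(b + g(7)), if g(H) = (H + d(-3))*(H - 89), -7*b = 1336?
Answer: -7/3632 ≈ -0.0019273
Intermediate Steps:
b = -1336/7 (b = -⅐*1336 = -1336/7 ≈ -190.86)
g(H) = (-89 + H)*(-3 + H) (g(H) = (H - 3)*(H - 89) = (-3 + H)*(-89 + H) = (-89 + H)*(-3 + H))
1/(b + g(7)) = 1/(-1336/7 + (267 + 7² - 92*7)) = 1/(-1336/7 + (267 + 49 - 644)) = 1/(-1336/7 - 328) = 1/(-3632/7) = -7/3632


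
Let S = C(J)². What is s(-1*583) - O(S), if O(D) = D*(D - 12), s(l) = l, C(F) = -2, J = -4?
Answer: -551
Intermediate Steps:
S = 4 (S = (-2)² = 4)
O(D) = D*(-12 + D)
s(-1*583) - O(S) = -1*583 - 4*(-12 + 4) = -583 - 4*(-8) = -583 - 1*(-32) = -583 + 32 = -551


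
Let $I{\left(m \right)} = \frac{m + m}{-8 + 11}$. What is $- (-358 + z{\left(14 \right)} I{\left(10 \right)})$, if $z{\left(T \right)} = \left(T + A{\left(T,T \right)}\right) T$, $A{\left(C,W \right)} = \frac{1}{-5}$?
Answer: $-930$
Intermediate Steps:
$A{\left(C,W \right)} = - \frac{1}{5}$
$I{\left(m \right)} = \frac{2 m}{3}$
$z{\left(T \right)} = T \left(- \frac{1}{5} + T\right)$ ($z{\left(T \right)} = \left(T - \frac{1}{5}\right) T = \left(- \frac{1}{5} + T\right) T = T \left(- \frac{1}{5} + T\right)$)
$- (-358 + z{\left(14 \right)} I{\left(10 \right)}) = - (-358 + 14 \left(- \frac{1}{5} + 14\right) \frac{2}{3} \cdot 10) = - (-358 + 14 \cdot \frac{69}{5} \cdot \frac{20}{3}) = - (-358 + \frac{966}{5} \cdot \frac{20}{3}) = - (-358 + 1288) = \left(-1\right) 930 = -930$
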